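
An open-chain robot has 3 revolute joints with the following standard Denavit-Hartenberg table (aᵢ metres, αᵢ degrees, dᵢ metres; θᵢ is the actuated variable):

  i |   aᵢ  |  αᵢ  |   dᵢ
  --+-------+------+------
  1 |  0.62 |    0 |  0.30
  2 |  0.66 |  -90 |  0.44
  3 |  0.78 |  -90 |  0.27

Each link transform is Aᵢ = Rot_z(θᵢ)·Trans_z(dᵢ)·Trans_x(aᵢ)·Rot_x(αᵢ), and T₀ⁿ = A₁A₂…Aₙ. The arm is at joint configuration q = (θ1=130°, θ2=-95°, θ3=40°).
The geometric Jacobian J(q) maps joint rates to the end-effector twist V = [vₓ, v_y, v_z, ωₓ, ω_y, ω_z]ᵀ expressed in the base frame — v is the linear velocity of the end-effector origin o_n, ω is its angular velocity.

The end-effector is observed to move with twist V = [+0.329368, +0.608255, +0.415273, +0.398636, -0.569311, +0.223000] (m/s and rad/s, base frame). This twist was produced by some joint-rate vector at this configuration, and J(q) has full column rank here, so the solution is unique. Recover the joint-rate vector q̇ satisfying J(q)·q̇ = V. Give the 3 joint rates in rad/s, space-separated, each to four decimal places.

-0.5350 0.7580 -0.6950

o_n = [0.4767, 1.4174, 0.2386]
J₁: ẑ×o_n = [-1.4174, 0.4767, 0.0000], ω = ẑ
J2: z=[0.0000, 0.0000, 1.0000] o=[-0.3985, 0.4749, 0.3000] → [-0.9425, 0.8752, 0.0000, 0.0000, 0.0000, 1.0000]
J3: z=[-0.5736, 0.8192, 0.0000] o=[0.1421, 0.8535, 0.7400] → [-0.4107, -0.2876, -0.5975, -0.5736, 0.8192, 0.0000]
q̇ = J⁺·V = [-0.5350, 0.7580, -0.6950]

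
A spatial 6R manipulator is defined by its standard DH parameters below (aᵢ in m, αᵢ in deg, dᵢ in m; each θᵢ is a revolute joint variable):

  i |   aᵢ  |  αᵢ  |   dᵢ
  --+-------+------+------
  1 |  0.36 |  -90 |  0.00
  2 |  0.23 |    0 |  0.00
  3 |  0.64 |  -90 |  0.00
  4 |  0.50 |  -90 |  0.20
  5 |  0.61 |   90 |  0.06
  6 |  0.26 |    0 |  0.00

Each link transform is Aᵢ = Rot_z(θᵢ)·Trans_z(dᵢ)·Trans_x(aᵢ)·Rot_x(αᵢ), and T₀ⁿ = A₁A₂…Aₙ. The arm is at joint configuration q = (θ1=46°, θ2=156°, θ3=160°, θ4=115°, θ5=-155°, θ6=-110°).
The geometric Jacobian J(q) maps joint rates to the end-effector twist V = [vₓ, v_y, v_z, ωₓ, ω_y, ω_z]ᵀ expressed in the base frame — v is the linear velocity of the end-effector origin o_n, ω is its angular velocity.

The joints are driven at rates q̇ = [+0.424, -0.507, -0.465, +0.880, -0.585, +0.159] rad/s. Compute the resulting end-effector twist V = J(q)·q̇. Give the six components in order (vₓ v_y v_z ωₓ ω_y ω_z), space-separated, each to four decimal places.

o_n = [0.7784, 0.6578, 0.1567]
J₁: ẑ×o_n = [-0.6578, 0.7784, 0.0000], ω = ẑ
J2: z=[-0.7193, 0.6947, 0.0000] o=[0.2501, 0.2590, 0.0000] → [0.1088, 0.1127, -0.6539, -0.7193, 0.6947, 0.0000]
J3: z=[-0.7193, 0.6947, 0.0000] o=[0.1041, 0.1078, -0.0935] → [0.1738, 0.1800, -0.8640, -0.7193, 0.6947, 0.0000]
J4: z=[0.4826, 0.4997, -0.7193] o=[0.4239, 0.4390, 0.3510] → [0.0602, -0.1612, -0.0716, 0.4826, 0.4997, -0.7193]
J5: z=[-0.7569, -0.1754, -0.6296] o=[0.7408, 0.1148, 0.0604] → [0.3249, 0.0492, -0.4044, -0.7569, -0.1754, -0.6296]
J6: z=[-0.6236, -0.0944, 0.7760] o=[0.5761, 0.7020, -0.0005] → [0.0195, 0.2550, 0.0467, -0.6236, -0.0944, 0.7760]
V = J·q̇ = [-0.5489, 0.0591, 0.9143, 1.4675, -0.1479, 0.2827]

-0.5489 0.0591 0.9143 1.4675 -0.1479 0.2827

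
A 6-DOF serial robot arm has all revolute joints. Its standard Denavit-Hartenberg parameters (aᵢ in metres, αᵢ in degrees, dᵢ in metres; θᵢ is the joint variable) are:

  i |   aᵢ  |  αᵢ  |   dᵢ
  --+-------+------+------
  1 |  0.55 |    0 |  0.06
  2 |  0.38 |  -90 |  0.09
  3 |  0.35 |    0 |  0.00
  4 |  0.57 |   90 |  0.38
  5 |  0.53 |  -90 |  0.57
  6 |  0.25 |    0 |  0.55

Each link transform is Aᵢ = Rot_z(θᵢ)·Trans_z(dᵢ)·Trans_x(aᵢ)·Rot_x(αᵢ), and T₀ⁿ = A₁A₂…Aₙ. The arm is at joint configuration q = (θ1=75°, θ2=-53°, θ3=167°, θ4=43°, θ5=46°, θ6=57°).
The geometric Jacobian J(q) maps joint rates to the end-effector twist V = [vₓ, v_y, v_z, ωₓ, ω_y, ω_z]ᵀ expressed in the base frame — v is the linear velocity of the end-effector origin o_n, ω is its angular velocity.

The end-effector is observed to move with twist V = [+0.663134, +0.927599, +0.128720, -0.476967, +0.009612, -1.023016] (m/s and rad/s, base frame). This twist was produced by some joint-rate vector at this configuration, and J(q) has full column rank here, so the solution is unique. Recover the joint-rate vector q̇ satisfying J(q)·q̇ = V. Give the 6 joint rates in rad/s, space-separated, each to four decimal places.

0.3440 -0.9540 0.3760 -0.0210 0.5770 -0.2410

o_n = [-0.9651, 1.4225, 0.0778]
J₁: ẑ×o_n = [-1.4225, -0.9651, 0.0000], ω = ẑ
J2: z=[0.0000, 0.0000, 1.0000] o=[0.1424, 0.5313, 0.0600] → [-0.8913, -1.1075, 0.0000, 0.0000, 0.0000, 1.0000]
J3: z=[-0.3746, 0.9272, 0.0000] o=[0.4947, 0.6736, 0.1500] → [-0.0670, -0.0271, 1.0730, -0.3746, 0.9272, 0.0000]
J4: z=[-0.3746, 0.9272, 0.0000] o=[0.1785, 0.5459, 0.0713] → [0.0060, 0.0024, 0.7319, -0.3746, 0.9272, 0.0000]
J5: z=[-0.4636, -0.1873, -0.8660] o=[-0.4216, 0.7133, 0.3563] → [0.6664, 0.3416, -0.4306, -0.4636, -0.1873, -0.8660]
J6: z=[0.3174, 0.8774, -0.3597] o=[-1.1243, 0.8406, 0.0467] → [0.2366, -0.0671, 0.0451, 0.3174, 0.8774, -0.3597]
q̇ = J⁺·V = [0.3440, -0.9540, 0.3760, -0.0210, 0.5770, -0.2410]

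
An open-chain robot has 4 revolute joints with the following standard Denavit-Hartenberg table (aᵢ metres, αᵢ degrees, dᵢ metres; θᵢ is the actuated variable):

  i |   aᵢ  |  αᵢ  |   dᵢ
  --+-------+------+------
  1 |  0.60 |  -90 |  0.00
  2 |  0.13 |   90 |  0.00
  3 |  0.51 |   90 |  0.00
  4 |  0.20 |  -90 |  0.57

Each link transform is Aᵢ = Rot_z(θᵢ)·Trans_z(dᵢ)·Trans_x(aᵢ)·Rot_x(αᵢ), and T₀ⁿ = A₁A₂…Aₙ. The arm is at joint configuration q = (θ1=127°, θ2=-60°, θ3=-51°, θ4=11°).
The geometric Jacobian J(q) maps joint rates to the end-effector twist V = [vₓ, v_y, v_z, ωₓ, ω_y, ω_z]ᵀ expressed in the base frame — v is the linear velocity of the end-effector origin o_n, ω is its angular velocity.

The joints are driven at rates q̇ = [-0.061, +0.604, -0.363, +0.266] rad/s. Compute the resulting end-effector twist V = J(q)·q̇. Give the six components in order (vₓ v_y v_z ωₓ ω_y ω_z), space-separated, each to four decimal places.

o_n = [0.3441, 1.0515, 0.1330]
J₁: ẑ×o_n = [-1.0515, 0.3441, 0.0000], ω = ẑ
J2: z=[-0.7986, -0.6018, 0.0000] o=[-0.3611, 0.4792, 0.0000] → [-0.0800, 0.1062, -0.0327, -0.7986, -0.6018, 0.0000]
J3: z=[0.5212, -0.6916, 0.5000] o=[-0.4002, 0.5311, 0.1126] → [-0.2743, 0.3615, 0.7860, 0.5212, -0.6916, 0.5000]
J4: z=[0.7364, 0.0684, -0.6730] o=[-0.1802, 0.8978, 0.3905] → [0.0859, -0.1632, 0.0774, 0.7364, 0.0684, -0.6730]
V = J·q̇ = [0.1382, -0.1315, -0.2845, -0.4757, -0.0942, -0.4215]

0.1382 -0.1315 -0.2845 -0.4757 -0.0942 -0.4215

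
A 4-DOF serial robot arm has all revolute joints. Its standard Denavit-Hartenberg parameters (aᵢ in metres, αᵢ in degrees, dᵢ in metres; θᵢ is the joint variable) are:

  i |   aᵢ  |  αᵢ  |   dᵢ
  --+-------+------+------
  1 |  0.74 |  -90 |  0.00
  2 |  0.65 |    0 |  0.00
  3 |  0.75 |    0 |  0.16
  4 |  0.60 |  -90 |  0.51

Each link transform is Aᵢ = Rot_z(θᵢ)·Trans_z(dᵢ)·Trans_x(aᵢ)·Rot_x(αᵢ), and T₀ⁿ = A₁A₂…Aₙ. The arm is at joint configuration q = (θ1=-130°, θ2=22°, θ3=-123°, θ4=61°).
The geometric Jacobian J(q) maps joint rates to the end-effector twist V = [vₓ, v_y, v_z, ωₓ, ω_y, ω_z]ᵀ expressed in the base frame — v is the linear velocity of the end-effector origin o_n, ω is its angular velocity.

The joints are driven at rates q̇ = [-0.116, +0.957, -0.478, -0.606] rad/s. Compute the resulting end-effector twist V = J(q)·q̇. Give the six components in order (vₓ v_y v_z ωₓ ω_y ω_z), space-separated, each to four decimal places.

-0.2428 0.0101 -0.4498 -0.0973 0.0816 -0.1160

o_n = [-0.5533, -1.7017, 0.8784]
J₁: ẑ×o_n = [1.7017, -0.5533, 0.0000], ω = ẑ
J2: z=[0.7660, -0.6428, 0.0000] o=[-0.4757, -0.5669, 0.0000] → [-0.5646, -0.6729, -0.9192, 0.7660, -0.6428, 0.0000]
J3: z=[0.7660, -0.6428, 0.0000] o=[-0.8631, -1.0285, -0.2435] → [-0.7211, -0.8594, -0.3165, 0.7660, -0.6428, 0.0000]
J4: z=[0.7660, -0.6428, 0.0000] o=[-0.6485, -1.0218, 0.4927] → [-0.2479, -0.2954, -0.4596, 0.7660, -0.6428, 0.0000]
V = J·q̇ = [-0.2428, 0.0101, -0.4498, -0.0973, 0.0816, -0.1160]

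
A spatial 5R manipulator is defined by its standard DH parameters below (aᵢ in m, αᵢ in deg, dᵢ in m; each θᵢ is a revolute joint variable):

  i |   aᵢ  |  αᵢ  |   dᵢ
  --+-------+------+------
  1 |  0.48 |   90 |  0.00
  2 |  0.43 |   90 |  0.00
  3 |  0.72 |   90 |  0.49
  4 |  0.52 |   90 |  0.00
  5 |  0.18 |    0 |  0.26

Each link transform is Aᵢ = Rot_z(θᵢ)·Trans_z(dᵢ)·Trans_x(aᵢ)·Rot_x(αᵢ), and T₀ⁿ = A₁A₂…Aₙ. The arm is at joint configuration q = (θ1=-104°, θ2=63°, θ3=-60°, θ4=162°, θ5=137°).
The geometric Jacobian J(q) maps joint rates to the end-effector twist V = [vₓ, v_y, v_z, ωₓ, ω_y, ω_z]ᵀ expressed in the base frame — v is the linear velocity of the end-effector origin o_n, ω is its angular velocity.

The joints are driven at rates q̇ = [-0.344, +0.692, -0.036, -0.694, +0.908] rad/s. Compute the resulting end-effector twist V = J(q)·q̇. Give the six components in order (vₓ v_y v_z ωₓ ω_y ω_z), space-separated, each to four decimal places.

-0.3340 -0.2839 0.8616 -1.0322 -0.8494 -0.0592

o_n = [0.0616, -1.5496, 0.0912]
J₁: ẑ×o_n = [1.5496, 0.0616, -0.0000], ω = ẑ
J2: z=[-0.9703, 0.2419, 0.0000] o=[-0.1161, -0.4657, 0.0000] → [0.0221, 0.0885, 1.0086, -0.9703, 0.2419, 0.0000]
J3: z=[-0.2156, -0.8645, -0.4540] o=[-0.1633, -0.6552, 0.3831] → [-0.1537, -0.1650, 0.3873, -0.2156, -0.8645, -0.4540]
J4: z=[0.5803, 0.2605, -0.7716] o=[0.2965, -1.3882, 0.4814] → [-0.2262, 0.4077, -0.0324, 0.5803, 0.2605, -0.7716]
J5: z=[0.0377, -0.9550, -0.2941] o=[-0.1265, -1.3146, 0.1882] → [0.0235, -0.0517, 0.1708, 0.0377, -0.9550, -0.2941]
V = J·q̇ = [-0.3340, -0.2839, 0.8616, -1.0322, -0.8494, -0.0592]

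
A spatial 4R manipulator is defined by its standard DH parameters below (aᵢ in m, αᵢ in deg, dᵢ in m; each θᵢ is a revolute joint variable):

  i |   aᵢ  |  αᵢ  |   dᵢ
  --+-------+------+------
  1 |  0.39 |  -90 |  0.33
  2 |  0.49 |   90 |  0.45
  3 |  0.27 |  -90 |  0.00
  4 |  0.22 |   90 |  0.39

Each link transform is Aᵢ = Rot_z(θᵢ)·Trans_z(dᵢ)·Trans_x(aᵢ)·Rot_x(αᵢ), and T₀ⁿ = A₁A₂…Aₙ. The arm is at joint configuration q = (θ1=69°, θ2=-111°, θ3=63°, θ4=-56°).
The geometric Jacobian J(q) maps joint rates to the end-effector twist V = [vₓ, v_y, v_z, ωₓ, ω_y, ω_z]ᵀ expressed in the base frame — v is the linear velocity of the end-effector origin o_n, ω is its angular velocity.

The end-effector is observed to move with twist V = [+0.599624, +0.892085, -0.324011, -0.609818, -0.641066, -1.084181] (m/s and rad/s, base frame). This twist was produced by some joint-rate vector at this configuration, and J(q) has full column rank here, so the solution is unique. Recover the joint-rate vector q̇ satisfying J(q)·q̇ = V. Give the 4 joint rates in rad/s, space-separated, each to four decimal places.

o_n = [-0.8748, 0.4480, 0.5643]
J₁: ẑ×o_n = [-0.4480, -0.8748, 0.0000], ω = ẑ
J2: z=[-0.9336, 0.3584, 0.0000] o=[0.1398, 0.3641, 0.3300] → [0.0840, 0.2187, 0.2853, -0.9336, 0.3584, 0.0000]
J3: z=[-0.3346, -0.8716, -0.3584] o=[-0.3433, 0.3614, 0.7875] → [0.2255, 0.1158, -0.4922, -0.3346, -0.8716, -0.3584]
J4: z=[-0.3094, 0.4608, -0.8318] o=[-0.5836, 0.4066, 0.9019] → [-0.1212, 0.1378, 0.1214, -0.3094, 0.4608, -0.8318]
q̇ = J⁺·V = [-0.8240, 0.3650, 0.8560, -0.0560]

-0.8240 0.3650 0.8560 -0.0560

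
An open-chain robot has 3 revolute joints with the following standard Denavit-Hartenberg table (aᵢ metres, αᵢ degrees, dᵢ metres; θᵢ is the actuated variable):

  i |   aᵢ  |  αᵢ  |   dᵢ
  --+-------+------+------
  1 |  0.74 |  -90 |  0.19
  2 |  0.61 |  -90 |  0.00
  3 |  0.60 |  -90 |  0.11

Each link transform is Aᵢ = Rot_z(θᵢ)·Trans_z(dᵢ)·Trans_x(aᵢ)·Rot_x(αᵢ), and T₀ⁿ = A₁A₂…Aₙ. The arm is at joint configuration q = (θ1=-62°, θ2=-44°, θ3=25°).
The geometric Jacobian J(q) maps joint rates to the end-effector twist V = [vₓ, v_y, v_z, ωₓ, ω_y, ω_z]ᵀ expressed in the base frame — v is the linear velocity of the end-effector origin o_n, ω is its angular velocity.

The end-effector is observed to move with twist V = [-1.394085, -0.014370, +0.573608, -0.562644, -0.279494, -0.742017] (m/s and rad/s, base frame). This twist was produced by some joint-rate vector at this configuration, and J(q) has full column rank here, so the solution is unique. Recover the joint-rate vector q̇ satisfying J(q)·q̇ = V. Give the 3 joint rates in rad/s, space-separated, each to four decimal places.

-0.7600 -0.6280 -0.0250

o_n = [0.5490, -1.5727, 0.9124]
J₁: ẑ×o_n = [1.5727, 0.5490, -0.0000], ω = ẑ
J2: z=[0.8829, 0.4695, 0.0000] o=[0.3474, -0.6534, 0.1900] → [0.3391, -0.6378, -0.9064, 0.8829, 0.4695, 0.0000]
J3: z=[0.3261, -0.6133, -0.7193] o=[0.5534, -1.0408, 0.6137] → [-0.5658, -0.0942, -0.1761, 0.3261, -0.6133, -0.7193]
q̇ = J⁺·V = [-0.7600, -0.6280, -0.0250]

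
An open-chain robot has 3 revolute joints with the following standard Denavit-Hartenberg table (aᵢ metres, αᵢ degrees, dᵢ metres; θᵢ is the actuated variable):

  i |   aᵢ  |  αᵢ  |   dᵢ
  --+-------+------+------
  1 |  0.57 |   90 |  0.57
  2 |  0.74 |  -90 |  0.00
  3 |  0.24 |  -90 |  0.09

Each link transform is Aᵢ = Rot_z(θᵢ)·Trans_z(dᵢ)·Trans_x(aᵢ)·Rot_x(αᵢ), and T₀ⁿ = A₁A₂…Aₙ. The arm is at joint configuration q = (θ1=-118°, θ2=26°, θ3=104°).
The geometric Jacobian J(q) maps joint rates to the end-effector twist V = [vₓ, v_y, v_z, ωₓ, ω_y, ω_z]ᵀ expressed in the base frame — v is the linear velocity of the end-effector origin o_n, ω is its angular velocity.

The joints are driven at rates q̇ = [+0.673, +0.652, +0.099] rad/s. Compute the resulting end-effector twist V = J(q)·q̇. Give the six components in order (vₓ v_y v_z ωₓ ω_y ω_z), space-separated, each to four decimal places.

0.8740 0.0168 0.3638 -0.5553 0.3444 0.7620

o_n = [-0.3312, -1.1189, 0.9498]
J₁: ẑ×o_n = [1.1189, -0.3312, 0.0000], ω = ẑ
J2: z=[-0.8829, 0.4695, 0.0000] o=[-0.2676, -0.5033, 0.5700] → [0.1783, 0.3354, 0.5735, -0.8829, 0.4695, 0.0000]
J3: z=[0.2058, 0.3871, 0.8988] o=[-0.5798, -1.0905, 0.8944] → [0.0470, 0.2121, -0.1021, 0.2058, 0.3871, 0.8988]
V = J·q̇ = [0.8740, 0.0168, 0.3638, -0.5553, 0.3444, 0.7620]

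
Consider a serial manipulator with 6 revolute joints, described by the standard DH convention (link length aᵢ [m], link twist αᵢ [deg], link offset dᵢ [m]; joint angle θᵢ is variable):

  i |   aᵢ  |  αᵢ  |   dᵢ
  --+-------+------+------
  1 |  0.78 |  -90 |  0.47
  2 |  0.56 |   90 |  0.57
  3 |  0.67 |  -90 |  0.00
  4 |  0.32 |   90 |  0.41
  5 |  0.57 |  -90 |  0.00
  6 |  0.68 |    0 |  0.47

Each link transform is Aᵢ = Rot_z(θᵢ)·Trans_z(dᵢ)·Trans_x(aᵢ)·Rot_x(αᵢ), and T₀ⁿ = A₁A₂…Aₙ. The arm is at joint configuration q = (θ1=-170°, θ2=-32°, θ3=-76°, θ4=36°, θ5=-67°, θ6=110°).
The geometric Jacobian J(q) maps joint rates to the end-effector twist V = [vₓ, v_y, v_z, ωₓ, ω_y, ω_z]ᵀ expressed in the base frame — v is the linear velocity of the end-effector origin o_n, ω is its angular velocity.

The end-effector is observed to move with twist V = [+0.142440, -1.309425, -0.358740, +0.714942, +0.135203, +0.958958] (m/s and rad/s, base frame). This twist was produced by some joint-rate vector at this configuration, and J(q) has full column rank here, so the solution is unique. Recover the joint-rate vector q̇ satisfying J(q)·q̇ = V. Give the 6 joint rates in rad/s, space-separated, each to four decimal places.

0.8750 -0.0020 -0.4770 -0.2790 0.6780 -0.7120

o_n = [-2.2697, -0.0534, 0.1625]
J₁: ẑ×o_n = [0.0534, -2.2697, 0.0000], ω = ẑ
J2: z=[0.1736, -0.9848, 0.0000] o=[-0.7682, -0.1354, 0.4700] → [0.3029, 0.0534, -1.4645, 0.1736, -0.9848, 0.0000]
J3: z=[0.5219, 0.0920, 0.8480] o=[-1.1369, -0.7793, 0.7668] → [-0.6711, -0.6453, 0.4830, 0.5219, 0.0920, 0.8480]
J4: z=[-0.7683, -0.3811, 0.5142] o=[-1.3851, -0.1629, 0.8526] → [0.2068, -0.9851, -0.4212, -0.7683, -0.3811, 0.5142]
J5: z=[0.2044, 0.6152, 0.7614] o=[-1.8942, -0.0983, 0.9371] → [-0.5107, -0.1275, 0.2401, 0.2044, 0.6152, 0.7614]
J6: z=[-0.8585, 0.4864, -0.1625] o=[-1.6262, 0.2554, 0.5794] → [-0.2530, -0.2534, 0.5781, -0.8585, 0.4864, -0.1625]
q̇ = J⁺·V = [0.8750, -0.0020, -0.4770, -0.2790, 0.6780, -0.7120]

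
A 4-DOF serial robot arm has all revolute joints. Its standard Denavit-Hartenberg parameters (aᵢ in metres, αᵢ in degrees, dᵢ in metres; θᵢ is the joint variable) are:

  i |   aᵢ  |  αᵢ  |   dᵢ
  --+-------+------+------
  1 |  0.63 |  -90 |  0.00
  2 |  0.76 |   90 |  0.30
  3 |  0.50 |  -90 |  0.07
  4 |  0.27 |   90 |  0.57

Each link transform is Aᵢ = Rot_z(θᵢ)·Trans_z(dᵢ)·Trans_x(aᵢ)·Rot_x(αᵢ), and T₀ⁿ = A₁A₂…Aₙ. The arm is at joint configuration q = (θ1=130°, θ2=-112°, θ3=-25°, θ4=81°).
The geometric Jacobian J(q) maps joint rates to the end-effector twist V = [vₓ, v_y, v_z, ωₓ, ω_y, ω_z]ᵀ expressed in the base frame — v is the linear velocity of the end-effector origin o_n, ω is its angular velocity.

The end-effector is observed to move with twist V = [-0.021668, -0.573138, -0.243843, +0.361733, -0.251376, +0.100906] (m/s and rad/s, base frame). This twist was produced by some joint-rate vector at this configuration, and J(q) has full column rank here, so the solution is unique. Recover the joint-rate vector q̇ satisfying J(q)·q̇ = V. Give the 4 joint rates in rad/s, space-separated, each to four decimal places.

0.2020 -0.2560 0.4320 0.1550

o_n = [-0.6128, -0.1835, 1.4573]
J₁: ẑ×o_n = [0.1835, -0.6128, 0.0000], ω = ẑ
J2: z=[-0.7660, -0.6428, 0.0000] o=[-0.4050, 0.4826, 0.0000] → [-0.9368, 1.1164, 0.3767, -0.7660, -0.6428, 0.0000]
J3: z=[0.5960, -0.7103, -0.3746] o=[-0.4518, 0.0717, 0.7047] → [-0.6302, -0.3882, -0.2665, 0.5960, -0.7103, -0.3746]
J4: z=[-0.5925, -0.7038, 0.3918] o=[-0.1391, 0.0277, 1.0986] → [-0.1697, 0.0269, -0.2083, -0.5925, -0.7038, 0.3918]
q̇ = J⁺·V = [0.2020, -0.2560, 0.4320, 0.1550]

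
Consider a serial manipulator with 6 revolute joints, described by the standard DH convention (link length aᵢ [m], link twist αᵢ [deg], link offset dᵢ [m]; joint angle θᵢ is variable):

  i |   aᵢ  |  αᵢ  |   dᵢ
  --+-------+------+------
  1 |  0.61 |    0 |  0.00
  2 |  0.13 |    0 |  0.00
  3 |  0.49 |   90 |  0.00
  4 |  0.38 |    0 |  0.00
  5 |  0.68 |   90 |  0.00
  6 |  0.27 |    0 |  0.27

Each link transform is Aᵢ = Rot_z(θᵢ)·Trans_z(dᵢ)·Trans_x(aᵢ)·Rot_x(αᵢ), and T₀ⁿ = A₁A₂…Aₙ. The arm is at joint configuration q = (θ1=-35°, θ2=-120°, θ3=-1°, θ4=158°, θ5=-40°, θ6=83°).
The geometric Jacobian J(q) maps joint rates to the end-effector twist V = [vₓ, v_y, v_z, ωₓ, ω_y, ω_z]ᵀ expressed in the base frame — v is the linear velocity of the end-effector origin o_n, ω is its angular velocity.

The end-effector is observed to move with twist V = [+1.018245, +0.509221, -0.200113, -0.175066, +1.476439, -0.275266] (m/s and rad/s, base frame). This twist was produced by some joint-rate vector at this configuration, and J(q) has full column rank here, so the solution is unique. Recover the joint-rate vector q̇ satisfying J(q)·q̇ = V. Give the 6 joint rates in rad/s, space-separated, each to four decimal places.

o_n = [0.2351, -0.1768, 0.8986]
J₁: ẑ×o_n = [0.1768, 0.2351, -0.0000], ω = ẑ
J2: z=[0.0000, 0.0000, 1.0000] o=[0.4997, -0.3499, 0.0000] → [-0.1730, -0.2646, 0.0000, 0.0000, 0.0000, 1.0000]
J3: z=[0.0000, 0.0000, 1.0000] o=[0.3819, -0.4048, 0.0000] → [-0.2280, -0.1468, 0.0000, 0.0000, 0.0000, 1.0000]
J4: z=[-0.4067, 0.9135, 0.0000] o=[-0.0658, -0.6041, 0.0000] → [0.8209, 0.3655, -0.4486, -0.4067, 0.9135, 0.0000]
J5: z=[-0.4067, 0.9135, 0.0000] o=[0.2561, -0.4608, 0.1424] → [0.6908, 0.3076, -0.0963, -0.4067, 0.9135, 0.0000]
J6: z=[-0.8066, -0.3591, 0.4695] o=[0.5477, -0.3310, 0.7428] → [-0.1283, -0.0211, -0.2366, -0.8066, -0.3591, 0.4695]
q̇ = J⁺·V = [-0.1560, -0.7270, 0.8420, 0.5150, 0.9050, -0.4990]

-0.1560 -0.7270 0.8420 0.5150 0.9050 -0.4990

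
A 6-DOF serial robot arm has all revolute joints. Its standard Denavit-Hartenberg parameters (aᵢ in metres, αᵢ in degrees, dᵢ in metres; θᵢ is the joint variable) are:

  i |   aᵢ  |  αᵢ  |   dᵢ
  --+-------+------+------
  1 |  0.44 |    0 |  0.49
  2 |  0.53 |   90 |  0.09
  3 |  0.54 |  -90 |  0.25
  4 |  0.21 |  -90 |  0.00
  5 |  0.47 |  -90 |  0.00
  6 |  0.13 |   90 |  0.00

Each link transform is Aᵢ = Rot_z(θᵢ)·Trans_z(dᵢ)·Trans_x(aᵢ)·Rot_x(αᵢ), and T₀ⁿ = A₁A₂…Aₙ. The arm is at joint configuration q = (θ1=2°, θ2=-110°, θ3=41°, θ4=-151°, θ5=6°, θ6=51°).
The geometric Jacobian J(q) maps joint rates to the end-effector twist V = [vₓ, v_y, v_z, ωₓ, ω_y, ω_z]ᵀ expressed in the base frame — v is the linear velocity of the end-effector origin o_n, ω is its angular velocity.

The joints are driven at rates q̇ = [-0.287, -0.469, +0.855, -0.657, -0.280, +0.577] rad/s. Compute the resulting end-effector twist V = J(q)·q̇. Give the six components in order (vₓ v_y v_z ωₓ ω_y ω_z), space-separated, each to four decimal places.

0.3479 0.2872 -0.0700 -0.7826 -0.5289 -1.7394

o_n = [-0.1991, -0.2372, 0.4232]
J₁: ẑ×o_n = [0.2372, -0.1991, 0.0000], ω = ẑ
J2: z=[0.0000, 0.0000, 1.0000] o=[0.4397, 0.0154, 0.4900] → [0.2525, -0.6388, 0.0000, 0.0000, 0.0000, 1.0000]
J3: z=[-0.9511, 0.3090, 0.0000] o=[0.2760, -0.4887, 0.5800] → [-0.0485, -0.1491, -0.0924, -0.9511, 0.3090, 0.0000]
J4: z=[0.2027, 0.6239, 0.7547] o=[-0.0877, -0.7990, 0.9343] → [-0.7429, 0.0196, 0.1834, 0.2027, 0.6239, 0.7547]
J5: z=[-0.9449, -0.0777, 0.3181] o=[-0.1417, -0.6358, 0.8138] → [-0.0964, -0.3873, -0.3811, -0.9449, -0.0777, 0.3181]
J6: z=[-0.1747, -0.7018, -0.6906] o=[-0.2719, -0.3029, 0.5085] → [0.1053, -0.0652, 0.0396, -0.1747, -0.7018, -0.6906]
V = J·q̇ = [0.3479, 0.2872, -0.0700, -0.7826, -0.5289, -1.7394]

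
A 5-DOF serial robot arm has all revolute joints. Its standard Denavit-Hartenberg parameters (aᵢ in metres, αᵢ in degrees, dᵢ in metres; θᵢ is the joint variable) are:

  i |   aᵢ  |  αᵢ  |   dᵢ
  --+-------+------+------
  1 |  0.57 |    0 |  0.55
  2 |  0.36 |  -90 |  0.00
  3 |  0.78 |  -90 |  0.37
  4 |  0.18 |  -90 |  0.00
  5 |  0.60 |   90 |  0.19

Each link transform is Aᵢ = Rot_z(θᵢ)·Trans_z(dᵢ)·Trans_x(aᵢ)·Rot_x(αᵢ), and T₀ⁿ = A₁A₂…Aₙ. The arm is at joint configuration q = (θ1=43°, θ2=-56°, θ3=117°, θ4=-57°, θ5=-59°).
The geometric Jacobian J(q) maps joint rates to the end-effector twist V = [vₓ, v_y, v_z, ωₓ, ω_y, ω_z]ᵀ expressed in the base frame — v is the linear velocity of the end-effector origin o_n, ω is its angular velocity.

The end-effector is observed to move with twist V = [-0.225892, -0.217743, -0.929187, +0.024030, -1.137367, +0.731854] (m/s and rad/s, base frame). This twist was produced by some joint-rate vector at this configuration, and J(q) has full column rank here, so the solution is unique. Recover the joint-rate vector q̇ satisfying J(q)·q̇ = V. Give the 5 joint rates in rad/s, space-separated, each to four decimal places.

o_n = [-0.0600, 1.1933, -0.2908]
J₁: ẑ×o_n = [-1.1933, -0.0600, 0.0000], ω = ẑ
J2: z=[0.0000, 0.0000, 1.0000] o=[0.4169, 0.3887, 0.5500] → [-0.8045, -0.4769, 0.0000, 0.0000, 0.0000, 1.0000]
J3: z=[0.2250, 0.9744, 0.0000] o=[0.7676, 0.3078, 0.5500] → [-0.8192, 0.1891, 1.0056, 0.2250, 0.9744, 0.0000]
J4: z=[-0.8682, 0.2004, 0.4540] o=[0.5058, 0.7479, -0.1450] → [-0.2314, -0.3835, -0.2732, -0.8682, 0.2004, 0.4540]
J5: z=[-0.4935, -0.4450, -0.7473] o=[0.4964, 0.9050, -0.2323] → [0.2414, 0.3869, -0.3899, -0.4935, -0.4450, -0.7473]
q̇ = J⁺·V = [0.5210, 0.6760, -0.9160, -0.4600, 0.3430]

0.5210 0.6760 -0.9160 -0.4600 0.3430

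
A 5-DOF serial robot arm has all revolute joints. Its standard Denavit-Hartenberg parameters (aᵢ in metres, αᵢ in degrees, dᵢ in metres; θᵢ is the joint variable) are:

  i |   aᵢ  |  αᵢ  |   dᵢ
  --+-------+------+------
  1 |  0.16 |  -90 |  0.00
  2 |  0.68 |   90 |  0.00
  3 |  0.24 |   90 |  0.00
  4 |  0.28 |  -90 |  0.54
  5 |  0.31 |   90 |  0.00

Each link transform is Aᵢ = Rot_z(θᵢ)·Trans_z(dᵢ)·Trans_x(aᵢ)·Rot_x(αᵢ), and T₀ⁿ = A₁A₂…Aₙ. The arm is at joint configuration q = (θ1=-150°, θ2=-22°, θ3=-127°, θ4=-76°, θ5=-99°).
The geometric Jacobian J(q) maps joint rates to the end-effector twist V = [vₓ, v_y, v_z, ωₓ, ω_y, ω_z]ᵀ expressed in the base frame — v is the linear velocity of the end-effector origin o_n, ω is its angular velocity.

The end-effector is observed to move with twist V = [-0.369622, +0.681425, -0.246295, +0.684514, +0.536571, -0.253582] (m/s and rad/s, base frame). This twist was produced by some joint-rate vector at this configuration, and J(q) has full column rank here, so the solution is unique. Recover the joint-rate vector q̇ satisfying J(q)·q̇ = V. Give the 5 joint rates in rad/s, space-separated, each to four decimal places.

o_n = [0.0646, -0.2777, -0.2734]
J₁: ẑ×o_n = [0.2777, 0.0646, -0.0000], ω = ẑ
J2: z=[0.5000, -0.8660, 0.0000] o=[-0.1386, -0.0800, 0.0000] → [0.2368, 0.1367, 0.0771, 0.5000, -0.8660, 0.0000]
J3: z=[0.3244, 0.1873, 0.9272] o=[-0.6846, -0.3952, 0.2547] → [-0.2079, 0.8660, -0.1022, 0.3244, 0.1873, 0.9272]
J4: z=[0.9422, -0.1509, -0.2992] o=[-0.6644, -0.1623, 0.2006] → [0.0370, 0.2285, 0.0013, 0.9422, -0.1509, -0.2992]
J5: z=[0.1599, 0.9871, 0.0056] o=[-0.2381, -0.2289, -0.2281] → [-0.0445, 0.0089, -0.3067, 0.1599, 0.9871, 0.0056]
q̇ = J⁺·V = [-0.8660, 0.1790, 0.7450, 0.2730, 0.6010]

-0.8660 0.1790 0.7450 0.2730 0.6010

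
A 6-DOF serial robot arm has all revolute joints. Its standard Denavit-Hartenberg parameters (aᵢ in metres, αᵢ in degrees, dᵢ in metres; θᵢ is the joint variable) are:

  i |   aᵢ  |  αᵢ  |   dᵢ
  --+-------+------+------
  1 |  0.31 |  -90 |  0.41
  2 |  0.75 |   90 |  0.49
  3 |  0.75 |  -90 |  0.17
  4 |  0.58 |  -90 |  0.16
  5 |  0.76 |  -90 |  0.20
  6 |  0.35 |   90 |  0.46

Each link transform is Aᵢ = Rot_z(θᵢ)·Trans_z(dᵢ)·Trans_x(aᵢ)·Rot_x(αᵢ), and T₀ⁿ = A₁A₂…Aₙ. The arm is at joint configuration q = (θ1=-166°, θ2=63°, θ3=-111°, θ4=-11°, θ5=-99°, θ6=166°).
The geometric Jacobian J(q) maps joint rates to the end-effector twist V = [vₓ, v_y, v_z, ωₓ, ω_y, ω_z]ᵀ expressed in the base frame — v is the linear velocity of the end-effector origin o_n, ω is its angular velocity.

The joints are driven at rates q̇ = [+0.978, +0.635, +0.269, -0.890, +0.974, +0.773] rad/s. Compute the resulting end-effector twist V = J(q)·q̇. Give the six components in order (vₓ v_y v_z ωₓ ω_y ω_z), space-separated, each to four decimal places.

o_n = [-1.1609, 1.1022, -0.1368]
J₁: ẑ×o_n = [-1.1022, -1.1609, 0.0000], ω = ẑ
J2: z=[0.2419, -0.9703, 0.0000] o=[-0.3008, -0.0750, 0.4100] → [0.5306, 0.1323, -0.5498, 0.2419, -0.9703, 0.0000]
J3: z=[-0.8645, -0.2156, 0.4540] o=[-0.5126, -0.6328, -0.2583] → [-0.8138, -0.1893, -1.6397, -0.8645, -0.2156, 0.4540]
J4: z=[-0.4979, 0.2452, -0.8318] o=[-0.7106, 0.0394, 0.0584] → [0.8361, 0.2774, -0.4188, -0.4979, 0.2452, -0.8318]
J5: z=[0.8357, 0.3919, -0.3847] o=[-0.9247, 0.5930, 0.1574] → [0.0806, 0.3367, 0.5181, 0.8357, 0.3919, -0.3847]
J6: z=[-0.3067, 0.9142, 0.2650] o=[-1.1037, 0.7500, -0.5916] → [0.3224, 0.1243, -0.0558, -0.3067, 0.9142, 0.2650]
V = J·q̇ = [-1.3764, -0.9251, 0.0441, 0.9411, 0.1961, 1.6706]

-1.3764 -0.9251 0.0441 0.9411 0.1961 1.6706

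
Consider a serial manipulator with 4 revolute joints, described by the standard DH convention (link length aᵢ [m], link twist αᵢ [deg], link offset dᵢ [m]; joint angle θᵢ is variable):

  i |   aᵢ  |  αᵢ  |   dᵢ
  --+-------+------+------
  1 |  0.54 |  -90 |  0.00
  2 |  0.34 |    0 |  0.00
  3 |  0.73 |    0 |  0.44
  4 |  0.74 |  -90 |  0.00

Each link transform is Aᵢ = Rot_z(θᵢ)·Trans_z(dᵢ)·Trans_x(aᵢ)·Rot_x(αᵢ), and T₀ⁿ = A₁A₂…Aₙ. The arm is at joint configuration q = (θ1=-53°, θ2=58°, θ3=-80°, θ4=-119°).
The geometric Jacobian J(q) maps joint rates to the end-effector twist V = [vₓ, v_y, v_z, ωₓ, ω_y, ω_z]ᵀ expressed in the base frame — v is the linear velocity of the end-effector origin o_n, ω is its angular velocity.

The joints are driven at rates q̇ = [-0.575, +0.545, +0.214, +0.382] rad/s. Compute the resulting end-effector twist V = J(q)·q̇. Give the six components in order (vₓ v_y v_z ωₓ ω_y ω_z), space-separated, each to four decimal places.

0.1249 -0.9511 0.0443 0.9112 0.6867 -0.5750

o_n = [0.8460, -0.3916, 0.4508]
J₁: ẑ×o_n = [0.3916, 0.8460, -0.0000], ω = ẑ
J2: z=[0.7986, 0.6018, 0.0000] o=[0.3250, -0.4313, 0.0000] → [0.2713, -0.3600, -0.2819, 0.7986, 0.6018, 0.0000]
J3: z=[0.7986, 0.6018, 0.0000] o=[0.4334, -0.5752, -0.2883] → [0.4448, -0.5903, -0.1018, 0.7986, 0.6018, 0.0000]
J4: z=[0.7986, 0.6018, 0.0000] o=[1.1921, -0.8509, -0.0149] → [0.2803, -0.3719, 0.5751, 0.7986, 0.6018, 0.0000]
V = J·q̇ = [0.1249, -0.9511, 0.0443, 0.9112, 0.6867, -0.5750]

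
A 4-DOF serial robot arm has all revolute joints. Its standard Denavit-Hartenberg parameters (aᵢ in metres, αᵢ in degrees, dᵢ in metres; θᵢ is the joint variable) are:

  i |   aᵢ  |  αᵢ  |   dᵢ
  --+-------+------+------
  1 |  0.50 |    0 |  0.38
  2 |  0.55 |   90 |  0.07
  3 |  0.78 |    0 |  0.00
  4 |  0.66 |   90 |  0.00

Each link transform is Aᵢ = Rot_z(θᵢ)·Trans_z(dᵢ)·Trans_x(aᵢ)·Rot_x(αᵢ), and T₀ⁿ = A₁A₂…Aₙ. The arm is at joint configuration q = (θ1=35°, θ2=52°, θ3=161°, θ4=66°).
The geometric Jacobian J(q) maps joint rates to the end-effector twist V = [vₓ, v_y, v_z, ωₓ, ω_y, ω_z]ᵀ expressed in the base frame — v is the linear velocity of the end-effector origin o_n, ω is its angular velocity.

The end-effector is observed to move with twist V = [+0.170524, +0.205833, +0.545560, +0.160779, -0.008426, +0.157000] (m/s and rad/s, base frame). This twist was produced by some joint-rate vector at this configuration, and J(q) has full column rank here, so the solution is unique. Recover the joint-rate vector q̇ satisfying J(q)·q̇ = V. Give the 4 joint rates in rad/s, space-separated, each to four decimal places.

-0.1930 0.3500 -0.8380 0.9990

o_n = [0.3762, -0.3500, 0.2212]
J₁: ẑ×o_n = [0.3500, 0.3762, -0.0000], ω = ẑ
J2: z=[0.0000, 0.0000, 1.0000] o=[0.4096, 0.2868, 0.3800] → [0.6367, -0.0334, 0.0000, 0.0000, 0.0000, 1.0000]
J3: z=[0.9986, -0.0523, 0.0000] o=[0.4384, 0.8360, 0.4500] → [0.0120, 0.2284, -1.1876, 0.9986, -0.0523, 0.0000]
J4: z=[0.9986, -0.0523, 0.0000] o=[0.3998, 0.0995, 0.7039] → [0.0253, 0.4820, -0.4501, 0.9986, -0.0523, 0.0000]
q̇ = J⁺·V = [-0.1930, 0.3500, -0.8380, 0.9990]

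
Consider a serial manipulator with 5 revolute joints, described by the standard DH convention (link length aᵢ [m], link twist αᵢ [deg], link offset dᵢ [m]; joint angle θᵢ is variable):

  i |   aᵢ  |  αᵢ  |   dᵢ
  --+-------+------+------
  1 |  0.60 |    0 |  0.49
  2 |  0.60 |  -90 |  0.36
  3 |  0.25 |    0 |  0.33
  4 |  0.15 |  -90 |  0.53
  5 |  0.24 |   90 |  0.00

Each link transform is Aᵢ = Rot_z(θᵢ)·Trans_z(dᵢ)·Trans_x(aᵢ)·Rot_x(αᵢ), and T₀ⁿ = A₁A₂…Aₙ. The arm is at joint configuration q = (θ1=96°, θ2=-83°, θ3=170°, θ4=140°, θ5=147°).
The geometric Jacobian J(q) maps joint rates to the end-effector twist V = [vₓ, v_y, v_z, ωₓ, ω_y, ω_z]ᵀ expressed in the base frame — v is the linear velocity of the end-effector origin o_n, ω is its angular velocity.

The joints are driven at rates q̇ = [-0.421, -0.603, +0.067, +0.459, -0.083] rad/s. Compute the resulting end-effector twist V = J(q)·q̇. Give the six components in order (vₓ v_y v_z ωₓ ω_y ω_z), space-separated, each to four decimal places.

1.0404 -0.1457 0.0421 -0.1803 0.4982 -0.9706

o_n = [0.0858, 1.3795, 0.7673]
J₁: ẑ×o_n = [-1.3795, 0.0858, 0.0000], ω = ẑ
J2: z=[0.0000, 0.0000, 1.0000] o=[-0.0627, 0.5967, 0.4900] → [-0.7828, 0.1486, 0.0000, 0.0000, 0.0000, 1.0000]
J3: z=[-0.2250, 0.9744, 0.0000] o=[0.5219, 0.7317, 0.8500] → [-0.0806, -0.0186, 0.2792, -0.2250, 0.9744, 0.0000]
J4: z=[-0.2250, 0.9744, 0.0000] o=[0.2078, 0.9978, 0.8066] → [-0.0383, -0.0088, 0.0330, -0.2250, 0.9744, 0.0000]
J5: z=[0.7464, 0.1723, -0.6428] o=[0.1825, 1.5359, 0.9215] → [-0.1271, 0.1772, -0.1001, 0.7464, 0.1723, -0.6428]
V = J·q̇ = [1.0404, -0.1457, 0.0421, -0.1803, 0.4982, -0.9706]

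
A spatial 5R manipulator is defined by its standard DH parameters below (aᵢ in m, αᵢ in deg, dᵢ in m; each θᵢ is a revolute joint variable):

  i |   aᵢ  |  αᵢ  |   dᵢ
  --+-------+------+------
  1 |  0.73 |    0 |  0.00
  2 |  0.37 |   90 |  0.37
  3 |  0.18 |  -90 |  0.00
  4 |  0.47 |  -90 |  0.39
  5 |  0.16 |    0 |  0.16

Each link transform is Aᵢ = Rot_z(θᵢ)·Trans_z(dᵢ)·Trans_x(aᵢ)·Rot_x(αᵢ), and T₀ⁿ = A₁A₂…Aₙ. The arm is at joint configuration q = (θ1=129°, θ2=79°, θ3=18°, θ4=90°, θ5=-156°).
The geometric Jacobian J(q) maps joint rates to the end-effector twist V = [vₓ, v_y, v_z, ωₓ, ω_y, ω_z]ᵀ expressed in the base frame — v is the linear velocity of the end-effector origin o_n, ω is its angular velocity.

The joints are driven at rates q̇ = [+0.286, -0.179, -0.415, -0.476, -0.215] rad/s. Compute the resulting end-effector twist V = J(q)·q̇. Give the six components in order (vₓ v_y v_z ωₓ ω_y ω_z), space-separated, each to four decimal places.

o_n = [-0.5267, 0.1648, 0.8090]
J₁: ẑ×o_n = [-0.1648, -0.5267, 0.0000], ω = ẑ
J2: z=[0.0000, 0.0000, 1.0000] o=[-0.4594, 0.5673, 0.0000] → [0.4025, -0.0673, 0.0000, 0.0000, 0.0000, 1.0000]
J3: z=[-0.4695, 0.8829, 0.0000] o=[-0.7861, 0.3936, 0.3700] → [0.3876, 0.2061, -0.1216, -0.4695, 0.8829, 0.0000]
J4: z=[0.2728, 0.1451, 0.9511] o=[-0.9372, 0.3132, 0.4256] → [0.1968, 0.2859, -0.1001, 0.2728, 0.1451, 0.9511]
J5: z=[0.8397, 0.4465, -0.3090] o=[-0.6102, -0.0452, 0.7965] → [0.0704, -0.0363, 0.1390, 0.8397, 0.4465, -0.3090]
V = J·q̇ = [-0.3889, -0.3524, 0.0682, -0.1156, -0.5315, -0.2793]

-0.3889 -0.3524 0.0682 -0.1156 -0.5315 -0.2793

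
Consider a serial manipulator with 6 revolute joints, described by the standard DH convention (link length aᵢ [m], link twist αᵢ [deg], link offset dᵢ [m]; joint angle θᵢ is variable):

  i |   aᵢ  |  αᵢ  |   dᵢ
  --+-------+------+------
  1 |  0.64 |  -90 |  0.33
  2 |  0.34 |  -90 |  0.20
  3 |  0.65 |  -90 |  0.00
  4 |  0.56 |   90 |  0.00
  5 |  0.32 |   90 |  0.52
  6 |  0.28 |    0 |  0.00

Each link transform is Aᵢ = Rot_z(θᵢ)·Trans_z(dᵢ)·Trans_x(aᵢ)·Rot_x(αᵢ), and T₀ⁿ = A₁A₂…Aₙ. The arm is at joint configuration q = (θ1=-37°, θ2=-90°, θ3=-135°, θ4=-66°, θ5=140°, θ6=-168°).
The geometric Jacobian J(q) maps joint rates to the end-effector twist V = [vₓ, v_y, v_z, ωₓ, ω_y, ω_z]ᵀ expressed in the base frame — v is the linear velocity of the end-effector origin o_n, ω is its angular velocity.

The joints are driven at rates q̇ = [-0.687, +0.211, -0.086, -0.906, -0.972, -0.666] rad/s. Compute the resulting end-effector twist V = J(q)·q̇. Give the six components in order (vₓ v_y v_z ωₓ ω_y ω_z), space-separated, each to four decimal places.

-0.6176 -1.3436 0.3656 -0.8687 0.2969 -2.1932

o_n = [1.3648, -0.3608, 0.3787]
J₁: ẑ×o_n = [0.3608, 1.3648, -0.0000], ω = ẑ
J2: z=[0.6018, 0.7986, 0.0000] o=[0.5111, -0.3852, 0.3300] → [0.0389, -0.0293, -0.6671, 0.6018, 0.7986, 0.0000]
J3: z=[0.7986, -0.6018, -0.0000] o=[0.6315, -0.2254, 0.6700] → [0.1753, 0.2326, 0.3332, 0.7986, -0.6018, -0.0000]
J4: z=[0.4255, 0.5647, 0.7071] o=[0.9081, 0.1416, 0.2104] → [0.4504, 0.2513, -0.4717, 0.4255, 0.5647, 0.7071]
J5: z=[-0.0639, -0.7607, 0.6460] o=[1.4136, -0.0376, 0.0493] → [-0.0418, -0.0105, -0.0165, -0.0639, -0.7607, 0.6460]
J6: z=[0.9062, 0.2268, 0.3568] o=[1.2466, -0.2385, 0.6012] → [-0.0068, 0.2437, -0.1376, 0.9062, 0.2268, 0.3568]
V = J·q̇ = [-0.6176, -1.3436, 0.3656, -0.8687, 0.2969, -2.1932]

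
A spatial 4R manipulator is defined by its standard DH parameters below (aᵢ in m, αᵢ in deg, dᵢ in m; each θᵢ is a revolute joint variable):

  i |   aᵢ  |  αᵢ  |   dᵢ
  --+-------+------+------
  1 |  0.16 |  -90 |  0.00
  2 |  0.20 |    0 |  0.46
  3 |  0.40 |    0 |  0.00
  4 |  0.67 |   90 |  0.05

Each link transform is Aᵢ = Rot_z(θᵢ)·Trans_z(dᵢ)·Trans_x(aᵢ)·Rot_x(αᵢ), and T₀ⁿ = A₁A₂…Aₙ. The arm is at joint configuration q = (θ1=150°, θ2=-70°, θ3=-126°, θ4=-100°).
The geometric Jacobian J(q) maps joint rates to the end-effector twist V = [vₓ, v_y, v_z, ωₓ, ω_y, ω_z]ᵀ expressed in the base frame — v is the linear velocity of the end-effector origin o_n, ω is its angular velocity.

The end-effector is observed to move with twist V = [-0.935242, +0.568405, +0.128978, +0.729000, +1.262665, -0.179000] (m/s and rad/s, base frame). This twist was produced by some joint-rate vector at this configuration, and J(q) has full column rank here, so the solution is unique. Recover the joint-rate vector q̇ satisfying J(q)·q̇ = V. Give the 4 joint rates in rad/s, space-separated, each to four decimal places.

-0.1790 0.2320 -0.9690 -0.7210

o_n = [-0.3742, -0.3729, -0.5245]
J₁: ẑ×o_n = [0.3729, -0.3742, 0.0000], ω = ẑ
J2: z=[-0.5000, -0.8660, 0.0000] o=[-0.1386, 0.0800, 0.0000] → [0.4542, -0.2623, 0.0224, -0.5000, -0.8660, 0.0000]
J3: z=[-0.5000, -0.8660, 0.0000] o=[-0.4278, -0.2842, 0.1879] → [0.6170, -0.3562, 0.0908, -0.5000, -0.8660, 0.0000]
J4: z=[-0.5000, -0.8660, 0.0000] o=[-0.0948, -0.4764, 0.0777] → [0.5215, -0.3011, -0.2937, -0.5000, -0.8660, 0.0000]
q̇ = J⁺·V = [-0.1790, 0.2320, -0.9690, -0.7210]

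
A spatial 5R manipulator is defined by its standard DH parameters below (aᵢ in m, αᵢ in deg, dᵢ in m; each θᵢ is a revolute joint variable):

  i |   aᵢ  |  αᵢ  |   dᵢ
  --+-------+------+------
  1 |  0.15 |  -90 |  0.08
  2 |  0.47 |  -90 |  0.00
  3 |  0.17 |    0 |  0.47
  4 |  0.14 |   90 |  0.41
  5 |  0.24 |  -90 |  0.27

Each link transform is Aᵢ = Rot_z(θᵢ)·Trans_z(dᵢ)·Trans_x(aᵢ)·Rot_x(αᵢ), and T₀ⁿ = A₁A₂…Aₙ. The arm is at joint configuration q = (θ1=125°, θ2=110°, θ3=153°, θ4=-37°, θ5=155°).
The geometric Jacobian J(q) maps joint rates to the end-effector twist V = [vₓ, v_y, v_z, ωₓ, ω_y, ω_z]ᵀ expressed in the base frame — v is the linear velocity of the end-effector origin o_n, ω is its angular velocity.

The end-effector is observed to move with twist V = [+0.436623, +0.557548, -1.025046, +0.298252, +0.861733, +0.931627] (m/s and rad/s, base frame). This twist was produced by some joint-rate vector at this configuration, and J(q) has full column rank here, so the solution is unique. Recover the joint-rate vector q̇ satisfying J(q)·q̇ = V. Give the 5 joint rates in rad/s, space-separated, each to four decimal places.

o_n = [0.6628, -0.7271, -0.1436]
J₁: ẑ×o_n = [0.7271, 0.6628, -0.0000], ω = ẑ
J2: z=[-0.8192, -0.5736, 0.0000] o=[-0.0860, 0.1229, 0.0800] → [0.1283, -0.1832, 1.1258, -0.8192, -0.5736, 0.0000]
J3: z=[0.5390, -0.7698, 0.3420] o=[0.0062, -0.0088, -0.3617] → [0.0779, 0.1071, 0.1183, 0.5390, -0.7698, 0.3420]
J4: z=[0.5390, -0.7698, 0.3420] o=[0.2930, -0.2839, -0.0586] → [0.2171, 0.1723, 0.0458, 0.5390, -0.7698, 0.3420]
J5: z=[0.5354, -0.0004, -0.8446] o=[0.6050, -0.5101, 0.1393] → [-0.1832, 0.1027, -0.1162, 0.5354, -0.0004, -0.8446]
q̇ = J⁺·V = [0.7370, -0.9170, -0.2760, -0.1600, -0.4070]

0.7370 -0.9170 -0.2760 -0.1600 -0.4070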